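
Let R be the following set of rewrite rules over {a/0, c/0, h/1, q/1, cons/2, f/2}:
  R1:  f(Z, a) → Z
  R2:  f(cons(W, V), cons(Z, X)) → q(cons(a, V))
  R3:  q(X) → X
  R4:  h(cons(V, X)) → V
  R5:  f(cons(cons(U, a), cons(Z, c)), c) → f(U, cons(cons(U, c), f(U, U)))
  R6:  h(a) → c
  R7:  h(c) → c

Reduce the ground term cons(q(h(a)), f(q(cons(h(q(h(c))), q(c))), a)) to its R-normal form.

cons(c, cons(c, c))

1. cons(q(h(a)), f(q(cons(h(q(h(c))), q(c))), a))  →  cons(h(a), f(q(cons(h(q(h(c))), q(c))), a))   [R3 at 1]
2. cons(h(a), f(q(cons(h(q(h(c))), q(c))), a))  →  cons(c, f(q(cons(h(q(h(c))), q(c))), a))   [R6 at 1]
3. cons(c, f(q(cons(h(q(h(c))), q(c))), a))  →  cons(c, q(cons(h(q(h(c))), q(c))))   [R1 at 2]
4. cons(c, q(cons(h(q(h(c))), q(c))))  →  cons(c, cons(h(q(h(c))), q(c)))   [R3 at 2]
5. cons(c, cons(h(q(h(c))), q(c)))  →  cons(c, cons(h(h(c)), q(c)))   [R3 at 2.1.1]
6. cons(c, cons(h(h(c)), q(c)))  →  cons(c, cons(h(c), q(c)))   [R7 at 2.1.1]
7. cons(c, cons(h(c), q(c)))  →  cons(c, cons(c, q(c)))   [R7 at 2.1]
8. cons(c, cons(c, q(c)))  →  cons(c, cons(c, c))   [R3 at 2.2]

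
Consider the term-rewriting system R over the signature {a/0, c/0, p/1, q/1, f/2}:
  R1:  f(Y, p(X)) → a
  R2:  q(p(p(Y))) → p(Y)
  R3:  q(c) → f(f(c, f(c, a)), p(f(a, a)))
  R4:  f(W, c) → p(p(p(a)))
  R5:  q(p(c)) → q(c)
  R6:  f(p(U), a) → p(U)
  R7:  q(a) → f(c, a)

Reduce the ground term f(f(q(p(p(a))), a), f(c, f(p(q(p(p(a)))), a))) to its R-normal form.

1. f(f(q(p(p(a))), a), f(c, f(p(q(p(p(a)))), a)))  →  f(f(p(a), a), f(c, f(p(q(p(p(a)))), a)))   [R2 at 1.1]
2. f(f(p(a), a), f(c, f(p(q(p(p(a)))), a)))  →  f(p(a), f(c, f(p(q(p(p(a)))), a)))   [R6 at 1]
3. f(p(a), f(c, f(p(q(p(p(a)))), a)))  →  f(p(a), f(c, p(q(p(p(a))))))   [R6 at 2.2]
4. f(p(a), f(c, p(q(p(p(a))))))  →  f(p(a), a)   [R1 at 2]
5. f(p(a), a)  →  p(a)   [R6 at ε]

p(a)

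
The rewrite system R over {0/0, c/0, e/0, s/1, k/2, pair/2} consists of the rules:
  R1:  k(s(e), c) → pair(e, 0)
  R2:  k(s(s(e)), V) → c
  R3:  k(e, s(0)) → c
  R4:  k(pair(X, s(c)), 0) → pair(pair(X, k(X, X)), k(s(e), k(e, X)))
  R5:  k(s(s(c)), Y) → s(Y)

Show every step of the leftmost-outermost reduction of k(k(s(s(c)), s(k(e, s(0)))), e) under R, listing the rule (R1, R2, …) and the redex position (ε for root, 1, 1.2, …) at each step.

1. k(k(s(s(c)), s(k(e, s(0)))), e)  →  k(s(s(k(e, s(0)))), e)   [R5 at 1]
2. k(s(s(k(e, s(0)))), e)  →  k(s(s(c)), e)   [R3 at 1.1.1]
3. k(s(s(c)), e)  →  s(e)   [R5 at ε]

s(e)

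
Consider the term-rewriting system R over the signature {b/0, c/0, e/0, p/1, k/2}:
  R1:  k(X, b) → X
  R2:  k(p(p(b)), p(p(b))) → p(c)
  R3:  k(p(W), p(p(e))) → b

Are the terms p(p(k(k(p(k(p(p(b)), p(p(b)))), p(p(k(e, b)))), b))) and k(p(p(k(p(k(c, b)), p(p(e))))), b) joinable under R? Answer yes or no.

yes — NF(t₁) = p(p(b)), NF(t₂) = p(p(b))

Reduce t₁ = p(p(k(k(p(k(p(p(b)), p(p(b)))), p(p(k(e, b)))), b))):
1. p(p(k(k(p(k(p(p(b)), p(p(b)))), p(p(k(e, b)))), b)))  →  p(p(k(p(k(p(p(b)), p(p(b)))), p(p(k(e, b))))))   [R1 at 1.1]
2. p(p(k(p(k(p(p(b)), p(p(b)))), p(p(k(e, b))))))  →  p(p(k(p(p(c)), p(p(k(e, b))))))   [R2 at 1.1.1.1]
3. p(p(k(p(p(c)), p(p(k(e, b))))))  →  p(p(k(p(p(c)), p(p(e)))))   [R1 at 1.1.2.1.1]
4. p(p(k(p(p(c)), p(p(e)))))  →  p(p(b))   [R3 at 1.1]

Reduce t₂ = k(p(p(k(p(k(c, b)), p(p(e))))), b):
1. k(p(p(k(p(k(c, b)), p(p(e))))), b)  →  p(p(k(p(k(c, b)), p(p(e)))))   [R1 at ε]
2. p(p(k(p(k(c, b)), p(p(e)))))  →  p(p(b))   [R3 at 1.1]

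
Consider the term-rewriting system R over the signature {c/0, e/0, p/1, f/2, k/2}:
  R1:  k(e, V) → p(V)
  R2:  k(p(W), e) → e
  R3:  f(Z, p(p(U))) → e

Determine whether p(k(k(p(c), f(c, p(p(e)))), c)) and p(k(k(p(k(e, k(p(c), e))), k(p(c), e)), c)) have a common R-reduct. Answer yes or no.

Reduce t₁ = p(k(k(p(c), f(c, p(p(e)))), c)):
1. p(k(k(p(c), f(c, p(p(e)))), c))  →  p(k(k(p(c), e), c))   [R3 at 1.1.2]
2. p(k(k(p(c), e), c))  →  p(k(e, c))   [R2 at 1.1]
3. p(k(e, c))  →  p(p(c))   [R1 at 1]

Reduce t₂ = p(k(k(p(k(e, k(p(c), e))), k(p(c), e)), c)):
1. p(k(k(p(k(e, k(p(c), e))), k(p(c), e)), c))  →  p(k(k(p(p(k(p(c), e))), k(p(c), e)), c))   [R1 at 1.1.1.1]
2. p(k(k(p(p(k(p(c), e))), k(p(c), e)), c))  →  p(k(k(p(p(e)), k(p(c), e)), c))   [R2 at 1.1.1.1.1]
3. p(k(k(p(p(e)), k(p(c), e)), c))  →  p(k(k(p(p(e)), e), c))   [R2 at 1.1.2]
4. p(k(k(p(p(e)), e), c))  →  p(k(e, c))   [R2 at 1.1]
5. p(k(e, c))  →  p(p(c))   [R1 at 1]

yes — NF(t₁) = p(p(c)), NF(t₂) = p(p(c))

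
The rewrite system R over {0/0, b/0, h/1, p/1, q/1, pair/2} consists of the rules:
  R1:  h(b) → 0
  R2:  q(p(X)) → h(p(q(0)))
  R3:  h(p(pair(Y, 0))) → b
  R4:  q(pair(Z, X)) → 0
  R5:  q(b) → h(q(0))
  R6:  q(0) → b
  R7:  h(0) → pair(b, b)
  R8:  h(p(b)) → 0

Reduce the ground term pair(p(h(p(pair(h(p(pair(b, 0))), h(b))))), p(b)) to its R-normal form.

pair(p(b), p(b))

1. pair(p(h(p(pair(h(p(pair(b, 0))), h(b))))), p(b))  →  pair(p(h(p(pair(b, h(b))))), p(b))   [R3 at 1.1.1.1.1]
2. pair(p(h(p(pair(b, h(b))))), p(b))  →  pair(p(h(p(pair(b, 0)))), p(b))   [R1 at 1.1.1.1.2]
3. pair(p(h(p(pair(b, 0)))), p(b))  →  pair(p(b), p(b))   [R3 at 1.1]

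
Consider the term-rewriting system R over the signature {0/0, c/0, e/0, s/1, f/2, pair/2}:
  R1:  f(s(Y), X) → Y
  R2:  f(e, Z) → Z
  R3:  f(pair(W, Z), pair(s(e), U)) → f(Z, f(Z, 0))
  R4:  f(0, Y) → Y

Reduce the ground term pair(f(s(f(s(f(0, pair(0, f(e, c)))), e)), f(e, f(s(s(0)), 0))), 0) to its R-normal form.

pair(pair(0, c), 0)

1. pair(f(s(f(s(f(0, pair(0, f(e, c)))), e)), f(e, f(s(s(0)), 0))), 0)  →  pair(f(s(f(0, pair(0, f(e, c)))), e), 0)   [R1 at 1]
2. pair(f(s(f(0, pair(0, f(e, c)))), e), 0)  →  pair(f(0, pair(0, f(e, c))), 0)   [R1 at 1]
3. pair(f(0, pair(0, f(e, c))), 0)  →  pair(pair(0, f(e, c)), 0)   [R4 at 1]
4. pair(pair(0, f(e, c)), 0)  →  pair(pair(0, c), 0)   [R2 at 1.2]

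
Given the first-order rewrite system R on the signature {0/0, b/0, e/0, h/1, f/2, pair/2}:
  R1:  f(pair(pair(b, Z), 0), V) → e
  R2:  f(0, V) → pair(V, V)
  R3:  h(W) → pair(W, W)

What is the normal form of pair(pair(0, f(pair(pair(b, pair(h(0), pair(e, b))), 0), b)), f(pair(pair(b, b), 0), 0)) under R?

pair(pair(0, e), e)

1. pair(pair(0, f(pair(pair(b, pair(h(0), pair(e, b))), 0), b)), f(pair(pair(b, b), 0), 0))  →  pair(pair(0, e), f(pair(pair(b, b), 0), 0))   [R1 at 1.2]
2. pair(pair(0, e), f(pair(pair(b, b), 0), 0))  →  pair(pair(0, e), e)   [R1 at 2]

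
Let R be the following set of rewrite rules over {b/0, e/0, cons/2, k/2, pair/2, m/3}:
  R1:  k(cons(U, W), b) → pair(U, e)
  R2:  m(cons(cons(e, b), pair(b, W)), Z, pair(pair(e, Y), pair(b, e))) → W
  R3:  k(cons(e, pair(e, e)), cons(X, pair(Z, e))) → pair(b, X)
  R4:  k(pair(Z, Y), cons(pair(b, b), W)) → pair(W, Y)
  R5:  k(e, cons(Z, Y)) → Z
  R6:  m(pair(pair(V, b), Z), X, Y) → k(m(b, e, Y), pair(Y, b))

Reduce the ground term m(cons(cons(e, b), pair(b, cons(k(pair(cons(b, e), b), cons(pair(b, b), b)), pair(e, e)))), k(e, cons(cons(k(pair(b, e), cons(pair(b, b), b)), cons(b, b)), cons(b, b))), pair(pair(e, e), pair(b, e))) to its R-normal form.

1. m(cons(cons(e, b), pair(b, cons(k(pair(cons(b, e), b), cons(pair(b, b), b)), pair(e, e)))), k(e, cons(cons(k(pair(b, e), cons(pair(b, b), b)), cons(b, b)), cons(b, b))), pair(pair(e, e), pair(b, e)))  →  cons(k(pair(cons(b, e), b), cons(pair(b, b), b)), pair(e, e))   [R2 at ε]
2. cons(k(pair(cons(b, e), b), cons(pair(b, b), b)), pair(e, e))  →  cons(pair(b, b), pair(e, e))   [R4 at 1]

cons(pair(b, b), pair(e, e))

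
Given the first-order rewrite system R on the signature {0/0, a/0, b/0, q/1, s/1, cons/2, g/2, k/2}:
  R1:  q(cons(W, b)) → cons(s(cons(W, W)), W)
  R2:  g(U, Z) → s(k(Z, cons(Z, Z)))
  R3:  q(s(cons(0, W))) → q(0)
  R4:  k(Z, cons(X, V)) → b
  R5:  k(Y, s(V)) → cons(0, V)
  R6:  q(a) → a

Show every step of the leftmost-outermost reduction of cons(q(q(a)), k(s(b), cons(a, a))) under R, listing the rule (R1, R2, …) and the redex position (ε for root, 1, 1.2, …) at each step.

1. cons(q(q(a)), k(s(b), cons(a, a)))  →  cons(q(a), k(s(b), cons(a, a)))   [R6 at 1.1]
2. cons(q(a), k(s(b), cons(a, a)))  →  cons(a, k(s(b), cons(a, a)))   [R6 at 1]
3. cons(a, k(s(b), cons(a, a)))  →  cons(a, b)   [R4 at 2]

cons(a, b)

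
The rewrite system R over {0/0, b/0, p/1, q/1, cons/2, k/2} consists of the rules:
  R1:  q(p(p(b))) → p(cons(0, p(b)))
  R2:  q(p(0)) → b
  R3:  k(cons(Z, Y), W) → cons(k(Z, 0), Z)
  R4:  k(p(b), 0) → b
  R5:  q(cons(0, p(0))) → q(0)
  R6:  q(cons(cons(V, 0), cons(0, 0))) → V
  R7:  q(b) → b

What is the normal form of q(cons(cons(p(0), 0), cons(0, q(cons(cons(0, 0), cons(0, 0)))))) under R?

1. q(cons(cons(p(0), 0), cons(0, q(cons(cons(0, 0), cons(0, 0))))))  →  q(cons(cons(p(0), 0), cons(0, 0)))   [R6 at 1.2.2]
2. q(cons(cons(p(0), 0), cons(0, 0)))  →  p(0)   [R6 at ε]

p(0)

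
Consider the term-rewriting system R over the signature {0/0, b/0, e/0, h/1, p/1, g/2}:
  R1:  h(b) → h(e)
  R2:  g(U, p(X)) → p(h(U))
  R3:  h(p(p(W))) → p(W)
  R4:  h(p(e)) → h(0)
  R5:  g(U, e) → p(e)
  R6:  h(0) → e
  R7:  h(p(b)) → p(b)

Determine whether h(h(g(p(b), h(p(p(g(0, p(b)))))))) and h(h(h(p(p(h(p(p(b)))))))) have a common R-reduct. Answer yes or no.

Reduce t₁ = h(h(g(p(b), h(p(p(g(0, p(b)))))))):
1. h(h(g(p(b), h(p(p(g(0, p(b))))))))  →  h(h(g(p(b), p(g(0, p(b))))))   [R3 at 1.1.2]
2. h(h(g(p(b), p(g(0, p(b))))))  →  h(h(p(h(p(b)))))   [R2 at 1.1]
3. h(h(p(h(p(b)))))  →  h(h(p(p(b))))   [R7 at 1.1.1]
4. h(h(p(p(b))))  →  h(p(b))   [R3 at 1]
5. h(p(b))  →  p(b)   [R7 at ε]

Reduce t₂ = h(h(h(p(p(h(p(p(b)))))))):
1. h(h(h(p(p(h(p(p(b))))))))  →  h(h(p(h(p(p(b))))))   [R3 at 1.1]
2. h(h(p(h(p(p(b))))))  →  h(h(p(p(b))))   [R3 at 1.1.1]
3. h(h(p(p(b))))  →  h(p(b))   [R3 at 1]
4. h(p(b))  →  p(b)   [R7 at ε]

yes — NF(t₁) = p(b), NF(t₂) = p(b)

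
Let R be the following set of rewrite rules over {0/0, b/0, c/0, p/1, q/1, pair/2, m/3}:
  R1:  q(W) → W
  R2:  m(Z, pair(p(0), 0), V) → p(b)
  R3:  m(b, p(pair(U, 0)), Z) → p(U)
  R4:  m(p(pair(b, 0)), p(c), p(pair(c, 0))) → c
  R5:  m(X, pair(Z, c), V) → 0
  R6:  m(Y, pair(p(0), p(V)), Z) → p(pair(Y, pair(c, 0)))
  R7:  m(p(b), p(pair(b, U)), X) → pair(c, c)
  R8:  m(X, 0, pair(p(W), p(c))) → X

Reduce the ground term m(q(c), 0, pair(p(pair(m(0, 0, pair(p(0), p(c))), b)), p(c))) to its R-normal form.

c

1. m(q(c), 0, pair(p(pair(m(0, 0, pair(p(0), p(c))), b)), p(c)))  →  q(c)   [R8 at ε]
2. q(c)  →  c   [R1 at ε]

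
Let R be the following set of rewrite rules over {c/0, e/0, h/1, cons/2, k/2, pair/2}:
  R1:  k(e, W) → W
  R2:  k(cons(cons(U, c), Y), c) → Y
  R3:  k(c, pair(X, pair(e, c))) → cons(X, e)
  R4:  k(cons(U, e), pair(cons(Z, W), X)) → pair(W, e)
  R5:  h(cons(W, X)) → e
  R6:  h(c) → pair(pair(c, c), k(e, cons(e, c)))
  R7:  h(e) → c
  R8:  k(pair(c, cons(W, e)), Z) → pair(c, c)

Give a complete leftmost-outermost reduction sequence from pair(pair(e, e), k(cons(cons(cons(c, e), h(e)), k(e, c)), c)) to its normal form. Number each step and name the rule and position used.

pair(pair(e, e), c)

1. pair(pair(e, e), k(cons(cons(cons(c, e), h(e)), k(e, c)), c))  →  pair(pair(e, e), k(cons(cons(cons(c, e), c), k(e, c)), c))   [R7 at 2.1.1.2]
2. pair(pair(e, e), k(cons(cons(cons(c, e), c), k(e, c)), c))  →  pair(pair(e, e), k(e, c))   [R2 at 2]
3. pair(pair(e, e), k(e, c))  →  pair(pair(e, e), c)   [R1 at 2]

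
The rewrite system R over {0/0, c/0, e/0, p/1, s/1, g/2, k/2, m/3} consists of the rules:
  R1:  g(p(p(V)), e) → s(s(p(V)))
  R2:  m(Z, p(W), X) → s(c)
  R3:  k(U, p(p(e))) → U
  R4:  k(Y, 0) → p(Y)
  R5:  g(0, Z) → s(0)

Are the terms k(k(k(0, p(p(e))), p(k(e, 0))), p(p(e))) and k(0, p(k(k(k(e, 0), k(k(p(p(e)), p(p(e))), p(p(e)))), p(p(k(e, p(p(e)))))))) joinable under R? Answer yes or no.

yes — NF(t₁) = 0, NF(t₂) = 0

Reduce t₁ = k(k(k(0, p(p(e))), p(k(e, 0))), p(p(e))):
1. k(k(k(0, p(p(e))), p(k(e, 0))), p(p(e)))  →  k(k(0, p(p(e))), p(k(e, 0)))   [R3 at ε]
2. k(k(0, p(p(e))), p(k(e, 0)))  →  k(0, p(k(e, 0)))   [R3 at 1]
3. k(0, p(k(e, 0)))  →  k(0, p(p(e)))   [R4 at 2.1]
4. k(0, p(p(e)))  →  0   [R3 at ε]

Reduce t₂ = k(0, p(k(k(k(e, 0), k(k(p(p(e)), p(p(e))), p(p(e)))), p(p(k(e, p(p(e)))))))):
1. k(0, p(k(k(k(e, 0), k(k(p(p(e)), p(p(e))), p(p(e)))), p(p(k(e, p(p(e))))))))  →  k(0, p(k(k(p(e), k(k(p(p(e)), p(p(e))), p(p(e)))), p(p(k(e, p(p(e))))))))   [R4 at 2.1.1.1]
2. k(0, p(k(k(p(e), k(k(p(p(e)), p(p(e))), p(p(e)))), p(p(k(e, p(p(e))))))))  →  k(0, p(k(k(p(e), k(p(p(e)), p(p(e)))), p(p(k(e, p(p(e))))))))   [R3 at 2.1.1.2]
3. k(0, p(k(k(p(e), k(p(p(e)), p(p(e)))), p(p(k(e, p(p(e))))))))  →  k(0, p(k(k(p(e), p(p(e))), p(p(k(e, p(p(e))))))))   [R3 at 2.1.1.2]
4. k(0, p(k(k(p(e), p(p(e))), p(p(k(e, p(p(e))))))))  →  k(0, p(k(p(e), p(p(k(e, p(p(e))))))))   [R3 at 2.1.1]
5. k(0, p(k(p(e), p(p(k(e, p(p(e))))))))  →  k(0, p(k(p(e), p(p(e)))))   [R3 at 2.1.2.1.1]
6. k(0, p(k(p(e), p(p(e)))))  →  k(0, p(p(e)))   [R3 at 2.1]
7. k(0, p(p(e)))  →  0   [R3 at ε]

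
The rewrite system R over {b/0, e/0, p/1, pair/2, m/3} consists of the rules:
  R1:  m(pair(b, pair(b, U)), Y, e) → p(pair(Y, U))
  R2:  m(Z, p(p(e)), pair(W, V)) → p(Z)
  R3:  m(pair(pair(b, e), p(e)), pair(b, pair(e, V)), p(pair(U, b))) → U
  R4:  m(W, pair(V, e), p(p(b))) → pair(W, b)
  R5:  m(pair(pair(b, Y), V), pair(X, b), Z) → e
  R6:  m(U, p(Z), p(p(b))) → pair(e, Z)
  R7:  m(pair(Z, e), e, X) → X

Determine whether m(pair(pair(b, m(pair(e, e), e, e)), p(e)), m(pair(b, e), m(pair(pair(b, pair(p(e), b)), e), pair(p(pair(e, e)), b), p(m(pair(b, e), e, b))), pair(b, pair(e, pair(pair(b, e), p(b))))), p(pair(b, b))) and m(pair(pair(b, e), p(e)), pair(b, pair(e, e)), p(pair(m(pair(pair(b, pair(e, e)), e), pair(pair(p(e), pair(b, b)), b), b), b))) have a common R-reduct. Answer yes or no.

no — NF(t₁) = b, NF(t₂) = e

Reduce t₁ = m(pair(pair(b, m(pair(e, e), e, e)), p(e)), m(pair(b, e), m(pair(pair(b, pair(p(e), b)), e), pair(p(pair(e, e)), b), p(m(pair(b, e), e, b))), pair(b, pair(e, pair(pair(b, e), p(b))))), p(pair(b, b))):
1. m(pair(pair(b, m(pair(e, e), e, e)), p(e)), m(pair(b, e), m(pair(pair(b, pair(p(e), b)), e), pair(p(pair(e, e)), b), p(m(pair(b, e), e, b))), pair(b, pair(e, pair(pair(b, e), p(b))))), p(pair(b, b)))  →  m(pair(pair(b, e), p(e)), m(pair(b, e), m(pair(pair(b, pair(p(e), b)), e), pair(p(pair(e, e)), b), p(m(pair(b, e), e, b))), pair(b, pair(e, pair(pair(b, e), p(b))))), p(pair(b, b)))   [R7 at 1.1.2]
2. m(pair(pair(b, e), p(e)), m(pair(b, e), m(pair(pair(b, pair(p(e), b)), e), pair(p(pair(e, e)), b), p(m(pair(b, e), e, b))), pair(b, pair(e, pair(pair(b, e), p(b))))), p(pair(b, b)))  →  m(pair(pair(b, e), p(e)), m(pair(b, e), e, pair(b, pair(e, pair(pair(b, e), p(b))))), p(pair(b, b)))   [R5 at 2.2]
3. m(pair(pair(b, e), p(e)), m(pair(b, e), e, pair(b, pair(e, pair(pair(b, e), p(b))))), p(pair(b, b)))  →  m(pair(pair(b, e), p(e)), pair(b, pair(e, pair(pair(b, e), p(b)))), p(pair(b, b)))   [R7 at 2]
4. m(pair(pair(b, e), p(e)), pair(b, pair(e, pair(pair(b, e), p(b)))), p(pair(b, b)))  →  b   [R3 at ε]

Reduce t₂ = m(pair(pair(b, e), p(e)), pair(b, pair(e, e)), p(pair(m(pair(pair(b, pair(e, e)), e), pair(pair(p(e), pair(b, b)), b), b), b))):
1. m(pair(pair(b, e), p(e)), pair(b, pair(e, e)), p(pair(m(pair(pair(b, pair(e, e)), e), pair(pair(p(e), pair(b, b)), b), b), b)))  →  m(pair(pair(b, pair(e, e)), e), pair(pair(p(e), pair(b, b)), b), b)   [R3 at ε]
2. m(pair(pair(b, pair(e, e)), e), pair(pair(p(e), pair(b, b)), b), b)  →  e   [R5 at ε]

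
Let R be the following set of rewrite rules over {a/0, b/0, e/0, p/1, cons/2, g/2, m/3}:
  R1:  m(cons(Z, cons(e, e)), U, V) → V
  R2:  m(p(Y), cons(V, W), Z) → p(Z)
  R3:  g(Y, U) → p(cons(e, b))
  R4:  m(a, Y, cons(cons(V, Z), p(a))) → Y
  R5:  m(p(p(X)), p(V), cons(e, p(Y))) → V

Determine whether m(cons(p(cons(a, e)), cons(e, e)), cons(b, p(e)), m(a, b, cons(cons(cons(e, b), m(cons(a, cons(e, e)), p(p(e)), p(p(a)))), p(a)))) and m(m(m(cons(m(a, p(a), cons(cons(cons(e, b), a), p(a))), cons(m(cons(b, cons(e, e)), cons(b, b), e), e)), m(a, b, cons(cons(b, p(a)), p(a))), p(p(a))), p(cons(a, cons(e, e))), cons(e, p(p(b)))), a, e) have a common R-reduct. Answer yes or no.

no — NF(t₁) = b, NF(t₂) = e

Reduce t₁ = m(cons(p(cons(a, e)), cons(e, e)), cons(b, p(e)), m(a, b, cons(cons(cons(e, b), m(cons(a, cons(e, e)), p(p(e)), p(p(a)))), p(a)))):
1. m(cons(p(cons(a, e)), cons(e, e)), cons(b, p(e)), m(a, b, cons(cons(cons(e, b), m(cons(a, cons(e, e)), p(p(e)), p(p(a)))), p(a))))  →  m(a, b, cons(cons(cons(e, b), m(cons(a, cons(e, e)), p(p(e)), p(p(a)))), p(a)))   [R1 at ε]
2. m(a, b, cons(cons(cons(e, b), m(cons(a, cons(e, e)), p(p(e)), p(p(a)))), p(a)))  →  b   [R4 at ε]

Reduce t₂ = m(m(m(cons(m(a, p(a), cons(cons(cons(e, b), a), p(a))), cons(m(cons(b, cons(e, e)), cons(b, b), e), e)), m(a, b, cons(cons(b, p(a)), p(a))), p(p(a))), p(cons(a, cons(e, e))), cons(e, p(p(b)))), a, e):
1. m(m(m(cons(m(a, p(a), cons(cons(cons(e, b), a), p(a))), cons(m(cons(b, cons(e, e)), cons(b, b), e), e)), m(a, b, cons(cons(b, p(a)), p(a))), p(p(a))), p(cons(a, cons(e, e))), cons(e, p(p(b)))), a, e)  →  m(m(m(cons(p(a), cons(m(cons(b, cons(e, e)), cons(b, b), e), e)), m(a, b, cons(cons(b, p(a)), p(a))), p(p(a))), p(cons(a, cons(e, e))), cons(e, p(p(b)))), a, e)   [R4 at 1.1.1.1]
2. m(m(m(cons(p(a), cons(m(cons(b, cons(e, e)), cons(b, b), e), e)), m(a, b, cons(cons(b, p(a)), p(a))), p(p(a))), p(cons(a, cons(e, e))), cons(e, p(p(b)))), a, e)  →  m(m(m(cons(p(a), cons(e, e)), m(a, b, cons(cons(b, p(a)), p(a))), p(p(a))), p(cons(a, cons(e, e))), cons(e, p(p(b)))), a, e)   [R1 at 1.1.1.2.1]
3. m(m(m(cons(p(a), cons(e, e)), m(a, b, cons(cons(b, p(a)), p(a))), p(p(a))), p(cons(a, cons(e, e))), cons(e, p(p(b)))), a, e)  →  m(m(p(p(a)), p(cons(a, cons(e, e))), cons(e, p(p(b)))), a, e)   [R1 at 1.1]
4. m(m(p(p(a)), p(cons(a, cons(e, e))), cons(e, p(p(b)))), a, e)  →  m(cons(a, cons(e, e)), a, e)   [R5 at 1]
5. m(cons(a, cons(e, e)), a, e)  →  e   [R1 at ε]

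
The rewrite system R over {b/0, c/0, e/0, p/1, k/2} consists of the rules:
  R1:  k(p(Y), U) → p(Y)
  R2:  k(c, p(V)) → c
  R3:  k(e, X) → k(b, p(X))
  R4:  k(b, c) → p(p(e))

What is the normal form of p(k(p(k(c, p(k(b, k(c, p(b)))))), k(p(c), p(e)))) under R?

p(p(c))

1. p(k(p(k(c, p(k(b, k(c, p(b)))))), k(p(c), p(e))))  →  p(p(k(c, p(k(b, k(c, p(b)))))))   [R1 at 1]
2. p(p(k(c, p(k(b, k(c, p(b)))))))  →  p(p(c))   [R2 at 1.1]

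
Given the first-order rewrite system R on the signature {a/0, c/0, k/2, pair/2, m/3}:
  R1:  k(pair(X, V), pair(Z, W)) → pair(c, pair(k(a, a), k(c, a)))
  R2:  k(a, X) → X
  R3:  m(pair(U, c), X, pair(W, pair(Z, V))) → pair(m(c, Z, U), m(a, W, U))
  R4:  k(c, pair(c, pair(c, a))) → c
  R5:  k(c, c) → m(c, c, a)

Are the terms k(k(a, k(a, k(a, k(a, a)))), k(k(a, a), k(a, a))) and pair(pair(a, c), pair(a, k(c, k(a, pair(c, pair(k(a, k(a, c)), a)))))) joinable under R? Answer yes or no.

Reduce t₁ = k(k(a, k(a, k(a, k(a, a)))), k(k(a, a), k(a, a))):
1. k(k(a, k(a, k(a, k(a, a)))), k(k(a, a), k(a, a)))  →  k(k(a, k(a, k(a, a))), k(k(a, a), k(a, a)))   [R2 at 1]
2. k(k(a, k(a, k(a, a))), k(k(a, a), k(a, a)))  →  k(k(a, k(a, a)), k(k(a, a), k(a, a)))   [R2 at 1]
3. k(k(a, k(a, a)), k(k(a, a), k(a, a)))  →  k(k(a, a), k(k(a, a), k(a, a)))   [R2 at 1]
4. k(k(a, a), k(k(a, a), k(a, a)))  →  k(a, k(k(a, a), k(a, a)))   [R2 at 1]
5. k(a, k(k(a, a), k(a, a)))  →  k(k(a, a), k(a, a))   [R2 at ε]
6. k(k(a, a), k(a, a))  →  k(a, k(a, a))   [R2 at 1]
7. k(a, k(a, a))  →  k(a, a)   [R2 at ε]
8. k(a, a)  →  a   [R2 at ε]

Reduce t₂ = pair(pair(a, c), pair(a, k(c, k(a, pair(c, pair(k(a, k(a, c)), a)))))):
1. pair(pair(a, c), pair(a, k(c, k(a, pair(c, pair(k(a, k(a, c)), a))))))  →  pair(pair(a, c), pair(a, k(c, pair(c, pair(k(a, k(a, c)), a)))))   [R2 at 2.2.2]
2. pair(pair(a, c), pair(a, k(c, pair(c, pair(k(a, k(a, c)), a)))))  →  pair(pair(a, c), pair(a, k(c, pair(c, pair(k(a, c), a)))))   [R2 at 2.2.2.2.1]
3. pair(pair(a, c), pair(a, k(c, pair(c, pair(k(a, c), a)))))  →  pair(pair(a, c), pair(a, k(c, pair(c, pair(c, a)))))   [R2 at 2.2.2.2.1]
4. pair(pair(a, c), pair(a, k(c, pair(c, pair(c, a)))))  →  pair(pair(a, c), pair(a, c))   [R4 at 2.2]

no — NF(t₁) = a, NF(t₂) = pair(pair(a, c), pair(a, c))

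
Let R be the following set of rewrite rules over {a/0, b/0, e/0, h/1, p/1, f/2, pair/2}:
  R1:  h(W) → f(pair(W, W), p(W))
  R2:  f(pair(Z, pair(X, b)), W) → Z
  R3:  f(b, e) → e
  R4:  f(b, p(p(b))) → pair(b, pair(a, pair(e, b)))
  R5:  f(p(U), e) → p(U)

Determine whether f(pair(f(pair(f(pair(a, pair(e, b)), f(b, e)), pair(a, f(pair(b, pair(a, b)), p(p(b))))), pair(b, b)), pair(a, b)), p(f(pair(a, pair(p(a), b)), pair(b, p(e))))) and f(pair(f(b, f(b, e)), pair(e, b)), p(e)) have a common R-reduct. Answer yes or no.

Reduce t₁ = f(pair(f(pair(f(pair(a, pair(e, b)), f(b, e)), pair(a, f(pair(b, pair(a, b)), p(p(b))))), pair(b, b)), pair(a, b)), p(f(pair(a, pair(p(a), b)), pair(b, p(e))))):
1. f(pair(f(pair(f(pair(a, pair(e, b)), f(b, e)), pair(a, f(pair(b, pair(a, b)), p(p(b))))), pair(b, b)), pair(a, b)), p(f(pair(a, pair(p(a), b)), pair(b, p(e)))))  →  f(pair(f(pair(a, pair(e, b)), f(b, e)), pair(a, f(pair(b, pair(a, b)), p(p(b))))), pair(b, b))   [R2 at ε]
2. f(pair(f(pair(a, pair(e, b)), f(b, e)), pair(a, f(pair(b, pair(a, b)), p(p(b))))), pair(b, b))  →  f(pair(a, pair(a, f(pair(b, pair(a, b)), p(p(b))))), pair(b, b))   [R2 at 1.1]
3. f(pair(a, pair(a, f(pair(b, pair(a, b)), p(p(b))))), pair(b, b))  →  f(pair(a, pair(a, b)), pair(b, b))   [R2 at 1.2.2]
4. f(pair(a, pair(a, b)), pair(b, b))  →  a   [R2 at ε]

Reduce t₂ = f(pair(f(b, f(b, e)), pair(e, b)), p(e)):
1. f(pair(f(b, f(b, e)), pair(e, b)), p(e))  →  f(b, f(b, e))   [R2 at ε]
2. f(b, f(b, e))  →  f(b, e)   [R3 at 2]
3. f(b, e)  →  e   [R3 at ε]

no — NF(t₁) = a, NF(t₂) = e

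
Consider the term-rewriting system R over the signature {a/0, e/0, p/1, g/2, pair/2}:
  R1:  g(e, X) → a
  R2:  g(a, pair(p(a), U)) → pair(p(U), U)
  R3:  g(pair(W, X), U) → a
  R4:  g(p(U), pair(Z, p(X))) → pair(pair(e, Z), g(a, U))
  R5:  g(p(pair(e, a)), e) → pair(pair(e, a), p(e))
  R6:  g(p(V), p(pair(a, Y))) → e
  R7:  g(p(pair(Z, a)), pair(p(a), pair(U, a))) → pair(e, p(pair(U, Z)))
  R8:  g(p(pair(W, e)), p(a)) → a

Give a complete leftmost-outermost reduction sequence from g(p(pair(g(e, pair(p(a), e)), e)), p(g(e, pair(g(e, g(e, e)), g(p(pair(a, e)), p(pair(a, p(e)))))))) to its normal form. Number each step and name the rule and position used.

1. g(p(pair(g(e, pair(p(a), e)), e)), p(g(e, pair(g(e, g(e, e)), g(p(pair(a, e)), p(pair(a, p(e))))))))  →  g(p(pair(a, e)), p(g(e, pair(g(e, g(e, e)), g(p(pair(a, e)), p(pair(a, p(e))))))))   [R1 at 1.1.1]
2. g(p(pair(a, e)), p(g(e, pair(g(e, g(e, e)), g(p(pair(a, e)), p(pair(a, p(e))))))))  →  g(p(pair(a, e)), p(a))   [R1 at 2.1]
3. g(p(pair(a, e)), p(a))  →  a   [R8 at ε]

a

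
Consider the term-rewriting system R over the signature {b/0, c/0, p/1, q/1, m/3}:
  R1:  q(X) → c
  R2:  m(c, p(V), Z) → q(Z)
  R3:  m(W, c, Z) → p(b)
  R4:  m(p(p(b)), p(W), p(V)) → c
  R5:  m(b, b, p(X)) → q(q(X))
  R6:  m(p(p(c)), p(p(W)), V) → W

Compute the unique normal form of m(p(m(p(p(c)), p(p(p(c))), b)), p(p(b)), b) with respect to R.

1. m(p(m(p(p(c)), p(p(p(c))), b)), p(p(b)), b)  →  m(p(p(c)), p(p(b)), b)   [R6 at 1.1]
2. m(p(p(c)), p(p(b)), b)  →  b   [R6 at ε]

b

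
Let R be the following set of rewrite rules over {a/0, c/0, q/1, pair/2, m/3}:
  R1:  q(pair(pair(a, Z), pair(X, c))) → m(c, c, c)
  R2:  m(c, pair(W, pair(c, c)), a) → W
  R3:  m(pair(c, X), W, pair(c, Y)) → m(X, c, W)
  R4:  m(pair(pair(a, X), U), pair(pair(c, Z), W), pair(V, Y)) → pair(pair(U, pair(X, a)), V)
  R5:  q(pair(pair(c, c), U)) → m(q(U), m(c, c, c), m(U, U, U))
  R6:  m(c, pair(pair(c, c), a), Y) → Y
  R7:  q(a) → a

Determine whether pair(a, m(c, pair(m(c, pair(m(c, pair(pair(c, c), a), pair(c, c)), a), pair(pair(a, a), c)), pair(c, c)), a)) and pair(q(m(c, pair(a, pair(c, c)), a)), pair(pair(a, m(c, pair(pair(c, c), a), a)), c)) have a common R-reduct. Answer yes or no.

yes — NF(t₁) = pair(a, pair(pair(a, a), c)), NF(t₂) = pair(a, pair(pair(a, a), c))

Reduce t₁ = pair(a, m(c, pair(m(c, pair(m(c, pair(pair(c, c), a), pair(c, c)), a), pair(pair(a, a), c)), pair(c, c)), a)):
1. pair(a, m(c, pair(m(c, pair(m(c, pair(pair(c, c), a), pair(c, c)), a), pair(pair(a, a), c)), pair(c, c)), a))  →  pair(a, m(c, pair(m(c, pair(pair(c, c), a), pair(c, c)), a), pair(pair(a, a), c)))   [R2 at 2]
2. pair(a, m(c, pair(m(c, pair(pair(c, c), a), pair(c, c)), a), pair(pair(a, a), c)))  →  pair(a, m(c, pair(pair(c, c), a), pair(pair(a, a), c)))   [R6 at 2.2.1]
3. pair(a, m(c, pair(pair(c, c), a), pair(pair(a, a), c)))  →  pair(a, pair(pair(a, a), c))   [R6 at 2]

Reduce t₂ = pair(q(m(c, pair(a, pair(c, c)), a)), pair(pair(a, m(c, pair(pair(c, c), a), a)), c)):
1. pair(q(m(c, pair(a, pair(c, c)), a)), pair(pair(a, m(c, pair(pair(c, c), a), a)), c))  →  pair(q(a), pair(pair(a, m(c, pair(pair(c, c), a), a)), c))   [R2 at 1.1]
2. pair(q(a), pair(pair(a, m(c, pair(pair(c, c), a), a)), c))  →  pair(a, pair(pair(a, m(c, pair(pair(c, c), a), a)), c))   [R7 at 1]
3. pair(a, pair(pair(a, m(c, pair(pair(c, c), a), a)), c))  →  pair(a, pair(pair(a, a), c))   [R6 at 2.1.2]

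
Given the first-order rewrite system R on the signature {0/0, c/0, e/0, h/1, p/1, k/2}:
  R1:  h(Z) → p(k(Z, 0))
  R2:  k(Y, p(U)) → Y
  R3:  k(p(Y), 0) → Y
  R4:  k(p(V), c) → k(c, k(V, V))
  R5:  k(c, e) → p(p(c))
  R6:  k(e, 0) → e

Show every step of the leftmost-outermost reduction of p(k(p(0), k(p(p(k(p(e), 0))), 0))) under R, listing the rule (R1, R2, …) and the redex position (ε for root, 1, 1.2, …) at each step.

p(p(0))

1. p(k(p(0), k(p(p(k(p(e), 0))), 0)))  →  p(k(p(0), p(k(p(e), 0))))   [R3 at 1.2]
2. p(k(p(0), p(k(p(e), 0))))  →  p(p(0))   [R2 at 1]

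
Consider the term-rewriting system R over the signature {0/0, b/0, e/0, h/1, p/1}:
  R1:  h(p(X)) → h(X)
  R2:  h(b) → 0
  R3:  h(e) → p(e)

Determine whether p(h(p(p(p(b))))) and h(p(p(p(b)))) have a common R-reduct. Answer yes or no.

Reduce t₁ = p(h(p(p(p(b))))):
1. p(h(p(p(p(b)))))  →  p(h(p(p(b))))   [R1 at 1]
2. p(h(p(p(b))))  →  p(h(p(b)))   [R1 at 1]
3. p(h(p(b)))  →  p(h(b))   [R1 at 1]
4. p(h(b))  →  p(0)   [R2 at 1]

Reduce t₂ = h(p(p(p(b)))):
1. h(p(p(p(b))))  →  h(p(p(b)))   [R1 at ε]
2. h(p(p(b)))  →  h(p(b))   [R1 at ε]
3. h(p(b))  →  h(b)   [R1 at ε]
4. h(b)  →  0   [R2 at ε]

no — NF(t₁) = p(0), NF(t₂) = 0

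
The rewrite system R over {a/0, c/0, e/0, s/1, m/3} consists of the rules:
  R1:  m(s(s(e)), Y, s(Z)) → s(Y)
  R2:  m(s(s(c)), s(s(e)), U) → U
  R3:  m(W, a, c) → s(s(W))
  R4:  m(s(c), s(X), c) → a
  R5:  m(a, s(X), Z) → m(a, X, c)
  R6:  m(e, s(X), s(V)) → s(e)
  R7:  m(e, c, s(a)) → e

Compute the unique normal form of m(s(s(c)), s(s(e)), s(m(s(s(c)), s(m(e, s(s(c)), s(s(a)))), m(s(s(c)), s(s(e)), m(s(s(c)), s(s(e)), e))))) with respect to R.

s(e)

1. m(s(s(c)), s(s(e)), s(m(s(s(c)), s(m(e, s(s(c)), s(s(a)))), m(s(s(c)), s(s(e)), m(s(s(c)), s(s(e)), e)))))  →  s(m(s(s(c)), s(m(e, s(s(c)), s(s(a)))), m(s(s(c)), s(s(e)), m(s(s(c)), s(s(e)), e))))   [R2 at ε]
2. s(m(s(s(c)), s(m(e, s(s(c)), s(s(a)))), m(s(s(c)), s(s(e)), m(s(s(c)), s(s(e)), e))))  →  s(m(s(s(c)), s(s(e)), m(s(s(c)), s(s(e)), m(s(s(c)), s(s(e)), e))))   [R6 at 1.2.1]
3. s(m(s(s(c)), s(s(e)), m(s(s(c)), s(s(e)), m(s(s(c)), s(s(e)), e))))  →  s(m(s(s(c)), s(s(e)), m(s(s(c)), s(s(e)), e)))   [R2 at 1]
4. s(m(s(s(c)), s(s(e)), m(s(s(c)), s(s(e)), e)))  →  s(m(s(s(c)), s(s(e)), e))   [R2 at 1]
5. s(m(s(s(c)), s(s(e)), e))  →  s(e)   [R2 at 1]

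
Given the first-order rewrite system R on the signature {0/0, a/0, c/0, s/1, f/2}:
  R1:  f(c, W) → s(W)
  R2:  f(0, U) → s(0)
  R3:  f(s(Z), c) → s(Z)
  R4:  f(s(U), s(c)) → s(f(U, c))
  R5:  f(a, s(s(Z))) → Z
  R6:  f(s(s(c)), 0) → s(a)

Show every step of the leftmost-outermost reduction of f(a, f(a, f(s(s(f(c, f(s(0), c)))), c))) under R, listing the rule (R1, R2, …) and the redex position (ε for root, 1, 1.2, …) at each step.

1. f(a, f(a, f(s(s(f(c, f(s(0), c)))), c)))  →  f(a, f(a, s(s(f(c, f(s(0), c))))))   [R3 at 2.2]
2. f(a, f(a, s(s(f(c, f(s(0), c))))))  →  f(a, f(c, f(s(0), c)))   [R5 at 2]
3. f(a, f(c, f(s(0), c)))  →  f(a, s(f(s(0), c)))   [R1 at 2]
4. f(a, s(f(s(0), c)))  →  f(a, s(s(0)))   [R3 at 2.1]
5. f(a, s(s(0)))  →  0   [R5 at ε]

0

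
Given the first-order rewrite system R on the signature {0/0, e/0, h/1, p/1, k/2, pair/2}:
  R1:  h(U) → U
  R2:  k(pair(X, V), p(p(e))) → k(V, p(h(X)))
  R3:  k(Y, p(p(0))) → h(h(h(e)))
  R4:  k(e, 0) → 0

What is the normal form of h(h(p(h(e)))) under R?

p(e)

1. h(h(p(h(e))))  →  h(p(h(e)))   [R1 at ε]
2. h(p(h(e)))  →  p(h(e))   [R1 at ε]
3. p(h(e))  →  p(e)   [R1 at 1]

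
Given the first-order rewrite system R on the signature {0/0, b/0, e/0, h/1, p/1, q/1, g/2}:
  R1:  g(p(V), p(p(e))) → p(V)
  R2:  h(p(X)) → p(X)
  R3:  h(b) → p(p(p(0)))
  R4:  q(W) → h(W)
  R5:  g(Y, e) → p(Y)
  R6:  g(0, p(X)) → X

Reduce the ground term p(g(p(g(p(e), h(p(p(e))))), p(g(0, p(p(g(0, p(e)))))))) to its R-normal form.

1. p(g(p(g(p(e), h(p(p(e))))), p(g(0, p(p(g(0, p(e))))))))  →  p(g(p(g(p(e), p(p(e)))), p(g(0, p(p(g(0, p(e))))))))   [R2 at 1.1.1.2]
2. p(g(p(g(p(e), p(p(e)))), p(g(0, p(p(g(0, p(e))))))))  →  p(g(p(p(e)), p(g(0, p(p(g(0, p(e))))))))   [R1 at 1.1.1]
3. p(g(p(p(e)), p(g(0, p(p(g(0, p(e))))))))  →  p(g(p(p(e)), p(p(g(0, p(e))))))   [R6 at 1.2.1]
4. p(g(p(p(e)), p(p(g(0, p(e))))))  →  p(g(p(p(e)), p(p(e))))   [R6 at 1.2.1.1]
5. p(g(p(p(e)), p(p(e))))  →  p(p(p(e)))   [R1 at 1]

p(p(p(e)))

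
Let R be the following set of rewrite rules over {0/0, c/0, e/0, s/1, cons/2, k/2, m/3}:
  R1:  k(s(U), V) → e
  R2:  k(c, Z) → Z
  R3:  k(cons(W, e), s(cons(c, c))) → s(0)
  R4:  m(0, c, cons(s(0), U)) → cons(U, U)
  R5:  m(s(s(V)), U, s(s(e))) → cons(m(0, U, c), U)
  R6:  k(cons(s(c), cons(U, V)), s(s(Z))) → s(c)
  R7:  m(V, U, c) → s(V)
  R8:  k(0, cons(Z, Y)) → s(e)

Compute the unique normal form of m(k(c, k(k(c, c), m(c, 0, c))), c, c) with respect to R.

1. m(k(c, k(k(c, c), m(c, 0, c))), c, c)  →  s(k(c, k(k(c, c), m(c, 0, c))))   [R7 at ε]
2. s(k(c, k(k(c, c), m(c, 0, c))))  →  s(k(k(c, c), m(c, 0, c)))   [R2 at 1]
3. s(k(k(c, c), m(c, 0, c)))  →  s(k(c, m(c, 0, c)))   [R2 at 1.1]
4. s(k(c, m(c, 0, c)))  →  s(m(c, 0, c))   [R2 at 1]
5. s(m(c, 0, c))  →  s(s(c))   [R7 at 1]

s(s(c))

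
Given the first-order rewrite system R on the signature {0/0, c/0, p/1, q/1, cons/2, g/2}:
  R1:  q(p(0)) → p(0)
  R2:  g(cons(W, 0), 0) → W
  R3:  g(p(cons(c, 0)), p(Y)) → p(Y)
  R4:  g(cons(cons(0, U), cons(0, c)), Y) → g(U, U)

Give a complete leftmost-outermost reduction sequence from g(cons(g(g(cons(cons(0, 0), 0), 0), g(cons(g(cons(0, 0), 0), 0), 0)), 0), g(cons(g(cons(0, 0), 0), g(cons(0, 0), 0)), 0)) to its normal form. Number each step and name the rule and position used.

1. g(cons(g(g(cons(cons(0, 0), 0), 0), g(cons(g(cons(0, 0), 0), 0), 0)), 0), g(cons(g(cons(0, 0), 0), g(cons(0, 0), 0)), 0))  →  g(cons(g(cons(0, 0), g(cons(g(cons(0, 0), 0), 0), 0)), 0), g(cons(g(cons(0, 0), 0), g(cons(0, 0), 0)), 0))   [R2 at 1.1.1]
2. g(cons(g(cons(0, 0), g(cons(g(cons(0, 0), 0), 0), 0)), 0), g(cons(g(cons(0, 0), 0), g(cons(0, 0), 0)), 0))  →  g(cons(g(cons(0, 0), g(cons(0, 0), 0)), 0), g(cons(g(cons(0, 0), 0), g(cons(0, 0), 0)), 0))   [R2 at 1.1.2]
3. g(cons(g(cons(0, 0), g(cons(0, 0), 0)), 0), g(cons(g(cons(0, 0), 0), g(cons(0, 0), 0)), 0))  →  g(cons(g(cons(0, 0), 0), 0), g(cons(g(cons(0, 0), 0), g(cons(0, 0), 0)), 0))   [R2 at 1.1.2]
4. g(cons(g(cons(0, 0), 0), 0), g(cons(g(cons(0, 0), 0), g(cons(0, 0), 0)), 0))  →  g(cons(0, 0), g(cons(g(cons(0, 0), 0), g(cons(0, 0), 0)), 0))   [R2 at 1.1]
5. g(cons(0, 0), g(cons(g(cons(0, 0), 0), g(cons(0, 0), 0)), 0))  →  g(cons(0, 0), g(cons(0, g(cons(0, 0), 0)), 0))   [R2 at 2.1.1]
6. g(cons(0, 0), g(cons(0, g(cons(0, 0), 0)), 0))  →  g(cons(0, 0), g(cons(0, 0), 0))   [R2 at 2.1.2]
7. g(cons(0, 0), g(cons(0, 0), 0))  →  g(cons(0, 0), 0)   [R2 at 2]
8. g(cons(0, 0), 0)  →  0   [R2 at ε]

0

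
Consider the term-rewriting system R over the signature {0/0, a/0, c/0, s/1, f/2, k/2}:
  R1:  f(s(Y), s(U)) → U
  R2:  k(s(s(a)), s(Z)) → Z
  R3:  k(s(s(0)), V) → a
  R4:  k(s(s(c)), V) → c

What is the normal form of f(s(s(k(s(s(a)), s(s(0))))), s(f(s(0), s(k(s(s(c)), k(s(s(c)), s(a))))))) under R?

c

1. f(s(s(k(s(s(a)), s(s(0))))), s(f(s(0), s(k(s(s(c)), k(s(s(c)), s(a)))))))  →  f(s(0), s(k(s(s(c)), k(s(s(c)), s(a)))))   [R1 at ε]
2. f(s(0), s(k(s(s(c)), k(s(s(c)), s(a)))))  →  k(s(s(c)), k(s(s(c)), s(a)))   [R1 at ε]
3. k(s(s(c)), k(s(s(c)), s(a)))  →  c   [R4 at ε]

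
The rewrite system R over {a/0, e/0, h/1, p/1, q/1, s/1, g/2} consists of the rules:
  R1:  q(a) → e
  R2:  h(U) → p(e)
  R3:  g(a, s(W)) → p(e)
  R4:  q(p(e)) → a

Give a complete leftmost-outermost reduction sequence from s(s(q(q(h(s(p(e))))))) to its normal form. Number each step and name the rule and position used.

s(s(e))

1. s(s(q(q(h(s(p(e)))))))  →  s(s(q(q(p(e)))))   [R2 at 1.1.1.1]
2. s(s(q(q(p(e)))))  →  s(s(q(a)))   [R4 at 1.1.1]
3. s(s(q(a)))  →  s(s(e))   [R1 at 1.1]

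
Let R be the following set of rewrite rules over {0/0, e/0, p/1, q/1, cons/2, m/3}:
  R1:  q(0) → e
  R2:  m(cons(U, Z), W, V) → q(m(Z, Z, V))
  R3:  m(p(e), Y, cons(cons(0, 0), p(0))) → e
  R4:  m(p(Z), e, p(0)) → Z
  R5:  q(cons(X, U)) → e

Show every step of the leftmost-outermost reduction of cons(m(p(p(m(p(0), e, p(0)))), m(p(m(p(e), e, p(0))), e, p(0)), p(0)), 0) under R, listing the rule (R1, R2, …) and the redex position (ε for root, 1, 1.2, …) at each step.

1. cons(m(p(p(m(p(0), e, p(0)))), m(p(m(p(e), e, p(0))), e, p(0)), p(0)), 0)  →  cons(m(p(p(0)), m(p(m(p(e), e, p(0))), e, p(0)), p(0)), 0)   [R4 at 1.1.1.1]
2. cons(m(p(p(0)), m(p(m(p(e), e, p(0))), e, p(0)), p(0)), 0)  →  cons(m(p(p(0)), m(p(e), e, p(0)), p(0)), 0)   [R4 at 1.2]
3. cons(m(p(p(0)), m(p(e), e, p(0)), p(0)), 0)  →  cons(m(p(p(0)), e, p(0)), 0)   [R4 at 1.2]
4. cons(m(p(p(0)), e, p(0)), 0)  →  cons(p(0), 0)   [R4 at 1]

cons(p(0), 0)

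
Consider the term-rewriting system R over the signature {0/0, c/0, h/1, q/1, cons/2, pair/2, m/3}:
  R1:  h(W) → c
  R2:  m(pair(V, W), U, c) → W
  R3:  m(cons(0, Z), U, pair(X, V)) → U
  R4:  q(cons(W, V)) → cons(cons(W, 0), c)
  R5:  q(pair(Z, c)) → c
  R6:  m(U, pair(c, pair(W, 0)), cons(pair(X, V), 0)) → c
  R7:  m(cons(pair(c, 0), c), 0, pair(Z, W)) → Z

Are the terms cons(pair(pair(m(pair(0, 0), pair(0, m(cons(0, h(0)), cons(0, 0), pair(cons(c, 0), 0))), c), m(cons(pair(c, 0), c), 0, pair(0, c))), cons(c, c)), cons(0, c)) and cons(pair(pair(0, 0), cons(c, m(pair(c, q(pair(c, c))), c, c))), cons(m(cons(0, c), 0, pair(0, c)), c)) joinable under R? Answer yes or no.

Reduce t₁ = cons(pair(pair(m(pair(0, 0), pair(0, m(cons(0, h(0)), cons(0, 0), pair(cons(c, 0), 0))), c), m(cons(pair(c, 0), c), 0, pair(0, c))), cons(c, c)), cons(0, c)):
1. cons(pair(pair(m(pair(0, 0), pair(0, m(cons(0, h(0)), cons(0, 0), pair(cons(c, 0), 0))), c), m(cons(pair(c, 0), c), 0, pair(0, c))), cons(c, c)), cons(0, c))  →  cons(pair(pair(0, m(cons(pair(c, 0), c), 0, pair(0, c))), cons(c, c)), cons(0, c))   [R2 at 1.1.1]
2. cons(pair(pair(0, m(cons(pair(c, 0), c), 0, pair(0, c))), cons(c, c)), cons(0, c))  →  cons(pair(pair(0, 0), cons(c, c)), cons(0, c))   [R7 at 1.1.2]

Reduce t₂ = cons(pair(pair(0, 0), cons(c, m(pair(c, q(pair(c, c))), c, c))), cons(m(cons(0, c), 0, pair(0, c)), c)):
1. cons(pair(pair(0, 0), cons(c, m(pair(c, q(pair(c, c))), c, c))), cons(m(cons(0, c), 0, pair(0, c)), c))  →  cons(pair(pair(0, 0), cons(c, q(pair(c, c)))), cons(m(cons(0, c), 0, pair(0, c)), c))   [R2 at 1.2.2]
2. cons(pair(pair(0, 0), cons(c, q(pair(c, c)))), cons(m(cons(0, c), 0, pair(0, c)), c))  →  cons(pair(pair(0, 0), cons(c, c)), cons(m(cons(0, c), 0, pair(0, c)), c))   [R5 at 1.2.2]
3. cons(pair(pair(0, 0), cons(c, c)), cons(m(cons(0, c), 0, pair(0, c)), c))  →  cons(pair(pair(0, 0), cons(c, c)), cons(0, c))   [R3 at 2.1]

yes — NF(t₁) = cons(pair(pair(0, 0), cons(c, c)), cons(0, c)), NF(t₂) = cons(pair(pair(0, 0), cons(c, c)), cons(0, c))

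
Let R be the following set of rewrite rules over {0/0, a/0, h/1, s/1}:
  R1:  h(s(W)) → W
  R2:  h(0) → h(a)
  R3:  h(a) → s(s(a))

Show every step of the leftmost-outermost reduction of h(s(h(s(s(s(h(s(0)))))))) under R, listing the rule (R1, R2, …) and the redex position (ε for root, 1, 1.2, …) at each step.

s(s(0))

1. h(s(h(s(s(s(h(s(0))))))))  →  h(s(s(s(h(s(0))))))   [R1 at ε]
2. h(s(s(s(h(s(0))))))  →  s(s(h(s(0))))   [R1 at ε]
3. s(s(h(s(0))))  →  s(s(0))   [R1 at 1.1]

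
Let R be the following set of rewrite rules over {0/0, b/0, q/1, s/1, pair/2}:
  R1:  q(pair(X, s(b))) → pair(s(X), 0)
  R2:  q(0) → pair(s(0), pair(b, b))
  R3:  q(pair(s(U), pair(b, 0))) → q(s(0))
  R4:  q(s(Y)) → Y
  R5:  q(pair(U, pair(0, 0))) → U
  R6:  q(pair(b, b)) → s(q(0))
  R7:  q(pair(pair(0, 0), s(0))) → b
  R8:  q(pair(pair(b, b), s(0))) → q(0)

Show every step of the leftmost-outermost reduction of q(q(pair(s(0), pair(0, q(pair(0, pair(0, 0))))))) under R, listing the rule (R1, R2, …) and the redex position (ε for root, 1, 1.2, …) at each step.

1. q(q(pair(s(0), pair(0, q(pair(0, pair(0, 0)))))))  →  q(q(pair(s(0), pair(0, 0))))   [R5 at 1.1.2.2]
2. q(q(pair(s(0), pair(0, 0))))  →  q(s(0))   [R5 at 1]
3. q(s(0))  →  0   [R4 at ε]

0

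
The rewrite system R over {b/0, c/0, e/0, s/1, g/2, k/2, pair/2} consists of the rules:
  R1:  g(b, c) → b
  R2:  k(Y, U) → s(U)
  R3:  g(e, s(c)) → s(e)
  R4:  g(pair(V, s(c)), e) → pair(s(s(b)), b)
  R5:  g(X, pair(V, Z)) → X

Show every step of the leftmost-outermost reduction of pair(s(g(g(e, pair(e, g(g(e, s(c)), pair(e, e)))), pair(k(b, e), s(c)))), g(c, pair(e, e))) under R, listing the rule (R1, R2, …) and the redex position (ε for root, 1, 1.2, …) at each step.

1. pair(s(g(g(e, pair(e, g(g(e, s(c)), pair(e, e)))), pair(k(b, e), s(c)))), g(c, pair(e, e)))  →  pair(s(g(e, pair(e, g(g(e, s(c)), pair(e, e))))), g(c, pair(e, e)))   [R5 at 1.1]
2. pair(s(g(e, pair(e, g(g(e, s(c)), pair(e, e))))), g(c, pair(e, e)))  →  pair(s(e), g(c, pair(e, e)))   [R5 at 1.1]
3. pair(s(e), g(c, pair(e, e)))  →  pair(s(e), c)   [R5 at 2]

pair(s(e), c)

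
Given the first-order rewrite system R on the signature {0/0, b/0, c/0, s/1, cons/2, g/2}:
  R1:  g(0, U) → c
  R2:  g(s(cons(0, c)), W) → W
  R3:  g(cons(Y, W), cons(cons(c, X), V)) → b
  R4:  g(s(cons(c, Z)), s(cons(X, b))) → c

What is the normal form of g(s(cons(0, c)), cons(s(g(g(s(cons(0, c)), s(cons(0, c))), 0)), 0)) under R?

1. g(s(cons(0, c)), cons(s(g(g(s(cons(0, c)), s(cons(0, c))), 0)), 0))  →  cons(s(g(g(s(cons(0, c)), s(cons(0, c))), 0)), 0)   [R2 at ε]
2. cons(s(g(g(s(cons(0, c)), s(cons(0, c))), 0)), 0)  →  cons(s(g(s(cons(0, c)), 0)), 0)   [R2 at 1.1.1]
3. cons(s(g(s(cons(0, c)), 0)), 0)  →  cons(s(0), 0)   [R2 at 1.1]

cons(s(0), 0)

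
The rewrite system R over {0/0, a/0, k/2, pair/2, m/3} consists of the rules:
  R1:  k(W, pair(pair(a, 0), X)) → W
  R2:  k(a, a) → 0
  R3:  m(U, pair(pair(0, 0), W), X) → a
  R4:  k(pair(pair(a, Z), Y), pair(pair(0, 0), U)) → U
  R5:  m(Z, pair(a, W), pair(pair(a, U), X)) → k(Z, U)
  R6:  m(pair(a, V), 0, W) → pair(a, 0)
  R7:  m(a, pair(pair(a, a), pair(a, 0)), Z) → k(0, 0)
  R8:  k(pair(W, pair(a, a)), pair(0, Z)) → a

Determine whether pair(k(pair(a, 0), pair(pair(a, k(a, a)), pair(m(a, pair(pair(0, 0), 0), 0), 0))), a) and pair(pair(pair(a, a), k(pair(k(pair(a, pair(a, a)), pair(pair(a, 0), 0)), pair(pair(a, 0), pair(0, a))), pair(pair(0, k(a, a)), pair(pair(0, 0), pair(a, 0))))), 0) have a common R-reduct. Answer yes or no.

Reduce t₁ = pair(k(pair(a, 0), pair(pair(a, k(a, a)), pair(m(a, pair(pair(0, 0), 0), 0), 0))), a):
1. pair(k(pair(a, 0), pair(pair(a, k(a, a)), pair(m(a, pair(pair(0, 0), 0), 0), 0))), a)  →  pair(k(pair(a, 0), pair(pair(a, 0), pair(m(a, pair(pair(0, 0), 0), 0), 0))), a)   [R2 at 1.2.1.2]
2. pair(k(pair(a, 0), pair(pair(a, 0), pair(m(a, pair(pair(0, 0), 0), 0), 0))), a)  →  pair(pair(a, 0), a)   [R1 at 1]

Reduce t₂ = pair(pair(pair(a, a), k(pair(k(pair(a, pair(a, a)), pair(pair(a, 0), 0)), pair(pair(a, 0), pair(0, a))), pair(pair(0, k(a, a)), pair(pair(0, 0), pair(a, 0))))), 0):
1. pair(pair(pair(a, a), k(pair(k(pair(a, pair(a, a)), pair(pair(a, 0), 0)), pair(pair(a, 0), pair(0, a))), pair(pair(0, k(a, a)), pair(pair(0, 0), pair(a, 0))))), 0)  →  pair(pair(pair(a, a), k(pair(pair(a, pair(a, a)), pair(pair(a, 0), pair(0, a))), pair(pair(0, k(a, a)), pair(pair(0, 0), pair(a, 0))))), 0)   [R1 at 1.2.1.1]
2. pair(pair(pair(a, a), k(pair(pair(a, pair(a, a)), pair(pair(a, 0), pair(0, a))), pair(pair(0, k(a, a)), pair(pair(0, 0), pair(a, 0))))), 0)  →  pair(pair(pair(a, a), k(pair(pair(a, pair(a, a)), pair(pair(a, 0), pair(0, a))), pair(pair(0, 0), pair(pair(0, 0), pair(a, 0))))), 0)   [R2 at 1.2.2.1.2]
3. pair(pair(pair(a, a), k(pair(pair(a, pair(a, a)), pair(pair(a, 0), pair(0, a))), pair(pair(0, 0), pair(pair(0, 0), pair(a, 0))))), 0)  →  pair(pair(pair(a, a), pair(pair(0, 0), pair(a, 0))), 0)   [R4 at 1.2]

no — NF(t₁) = pair(pair(a, 0), a), NF(t₂) = pair(pair(pair(a, a), pair(pair(0, 0), pair(a, 0))), 0)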